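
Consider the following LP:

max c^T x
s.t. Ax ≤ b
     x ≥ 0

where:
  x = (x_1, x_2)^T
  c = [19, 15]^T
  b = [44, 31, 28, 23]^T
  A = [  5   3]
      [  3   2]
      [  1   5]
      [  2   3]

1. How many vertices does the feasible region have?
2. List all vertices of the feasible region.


1. 5
2. (0, 0), (8.8, 0), (7, 3), (4.429, 4.714), (0, 5.6)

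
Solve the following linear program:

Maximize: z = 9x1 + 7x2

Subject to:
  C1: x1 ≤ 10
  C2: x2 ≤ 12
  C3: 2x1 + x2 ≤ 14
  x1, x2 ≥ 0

Evaluate the objective at each vertex of the feasible region:
  z(0, 0) = 0
  z(7, 0) = 63
  z(1, 12) = 93  ←
  z(0, 12) = 84
The maximum is at x1 = 1, x2 = 12.

x1 = 1, x2 = 12, z = 93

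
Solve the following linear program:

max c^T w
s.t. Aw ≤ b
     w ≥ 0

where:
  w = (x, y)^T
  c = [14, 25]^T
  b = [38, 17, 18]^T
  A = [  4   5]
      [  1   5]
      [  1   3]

Evaluate the objective at each vertex of the feasible region:
  z(0, 0) = 0
  z(9.5, 0) = 133
  z(7, 2) = 148  ←
  z(0, 3.4) = 85
The maximum is at x = 7, y = 2.

x = 7, y = 2, z = 148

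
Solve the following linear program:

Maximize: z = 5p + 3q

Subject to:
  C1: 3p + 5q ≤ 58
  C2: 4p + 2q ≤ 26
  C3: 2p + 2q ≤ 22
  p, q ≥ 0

Evaluate the objective at each vertex of the feasible region:
  z(0, 0) = 0
  z(6.5, 0) = 32.5
  z(2, 9) = 37  ←
  z(0, 11) = 33
The maximum is at p = 2, q = 9.

p = 2, q = 9, z = 37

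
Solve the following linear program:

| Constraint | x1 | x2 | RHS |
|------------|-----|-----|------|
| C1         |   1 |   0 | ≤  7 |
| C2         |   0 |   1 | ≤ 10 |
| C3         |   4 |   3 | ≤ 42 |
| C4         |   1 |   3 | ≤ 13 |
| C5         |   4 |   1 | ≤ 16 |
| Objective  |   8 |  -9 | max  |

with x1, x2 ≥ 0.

Evaluate the objective at each vertex of the feasible region:
  z(0, 0) = 0
  z(4, 0) = 32  ←
  z(3.182, 3.273) = -4
  z(0, 4.333) = -39
The maximum is at x1 = 4, x2 = 0.

x1 = 4, x2 = 0, z = 32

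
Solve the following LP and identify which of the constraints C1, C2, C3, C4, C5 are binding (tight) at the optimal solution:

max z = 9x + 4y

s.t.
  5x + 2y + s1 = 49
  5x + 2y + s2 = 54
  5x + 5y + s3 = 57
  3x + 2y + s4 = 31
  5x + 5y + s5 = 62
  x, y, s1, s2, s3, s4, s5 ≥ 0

At x = 9, y = 2, compute slack b - a·x for each constraint:
  C1: 49 − 49 = 0  (binding)
  C2: 54 − 49 = 5  (slack)
  C3: 57 − 55 = 2  (slack)
  C4: 31 − 31 = 0  (binding)
  C5: 62 − 55 = 7  (slack)

Optimal: x = 9, y = 2
Binding: C1, C4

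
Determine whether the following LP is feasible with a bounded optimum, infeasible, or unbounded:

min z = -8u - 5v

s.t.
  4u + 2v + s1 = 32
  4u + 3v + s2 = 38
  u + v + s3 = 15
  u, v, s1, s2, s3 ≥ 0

Feasible with a bounded optimal solution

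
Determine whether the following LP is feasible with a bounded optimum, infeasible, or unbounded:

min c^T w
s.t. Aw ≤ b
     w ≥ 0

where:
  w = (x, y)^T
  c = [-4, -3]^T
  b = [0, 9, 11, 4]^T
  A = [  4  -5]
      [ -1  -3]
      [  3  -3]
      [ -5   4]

Unbounded (objective can decrease without bound)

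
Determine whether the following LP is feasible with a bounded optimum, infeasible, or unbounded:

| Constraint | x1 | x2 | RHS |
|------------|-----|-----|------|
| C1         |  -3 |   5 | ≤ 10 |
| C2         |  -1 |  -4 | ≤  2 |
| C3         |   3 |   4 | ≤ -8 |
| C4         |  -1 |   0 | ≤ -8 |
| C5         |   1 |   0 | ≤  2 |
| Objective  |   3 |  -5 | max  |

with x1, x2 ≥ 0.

Infeasible (no feasible solution exists)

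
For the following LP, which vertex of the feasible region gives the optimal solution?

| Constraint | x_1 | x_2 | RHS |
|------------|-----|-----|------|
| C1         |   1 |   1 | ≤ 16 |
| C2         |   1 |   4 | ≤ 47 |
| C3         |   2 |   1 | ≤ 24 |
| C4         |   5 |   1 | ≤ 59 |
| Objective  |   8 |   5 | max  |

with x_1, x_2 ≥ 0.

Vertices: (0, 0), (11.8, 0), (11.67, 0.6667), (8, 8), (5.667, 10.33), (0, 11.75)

Evaluate the objective at each vertex of the feasible region:
  z(0, 0) = 0
  z(11.8, 0) = 94.4
  z(11.67, 0.6667) = 96.67
  z(8, 8) = 104  ←
  z(5.667, 10.33) = 97
  z(0, 11.75) = 58.75
The maximum is at x_1 = 8, x_2 = 8.

(8, 8)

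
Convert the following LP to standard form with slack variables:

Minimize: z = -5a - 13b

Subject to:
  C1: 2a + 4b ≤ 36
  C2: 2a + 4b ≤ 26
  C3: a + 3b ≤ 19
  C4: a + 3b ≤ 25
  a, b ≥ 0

min z = -5a - 13b

s.t.
  2a + 4b + s1 = 36
  2a + 4b + s2 = 26
  a + 3b + s3 = 19
  a + 3b + s4 = 25
  a, b, s1, s2, s3, s4 ≥ 0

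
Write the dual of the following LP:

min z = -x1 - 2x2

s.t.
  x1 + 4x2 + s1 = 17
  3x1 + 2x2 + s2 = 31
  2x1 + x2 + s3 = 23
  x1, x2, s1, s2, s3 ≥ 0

Primal min cᵀx s.t. Ax ≤ b, x ≥ 0  →  Dual max −bᵀy s.t. Aᵀy ≥ −c, y ≥ 0.

Maximize: z = -17y1 - 31y2 - 23y3

Subject to:
  y1 + 3y2 + 2y3 ≥ 1
  4y1 + 2y2 + y3 ≥ 2
  y1, y2, y3 ≥ 0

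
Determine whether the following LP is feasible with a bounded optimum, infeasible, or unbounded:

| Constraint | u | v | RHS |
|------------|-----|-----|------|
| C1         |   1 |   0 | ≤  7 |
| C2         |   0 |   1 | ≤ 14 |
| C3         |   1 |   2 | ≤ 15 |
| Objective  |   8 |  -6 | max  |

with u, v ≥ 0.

Feasible with a bounded optimal solution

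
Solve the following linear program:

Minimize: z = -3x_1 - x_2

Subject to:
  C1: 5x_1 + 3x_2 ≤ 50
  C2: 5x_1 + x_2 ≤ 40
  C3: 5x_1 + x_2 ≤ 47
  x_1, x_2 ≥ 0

Evaluate the objective at each vertex of the feasible region:
  z(0, 0) = 0
  z(8, 0) = -24
  z(7, 5) = -26  ←
  z(0, 16.67) = -16.67
The minimum is at x_1 = 7, x_2 = 5.

x_1 = 7, x_2 = 5, z = -26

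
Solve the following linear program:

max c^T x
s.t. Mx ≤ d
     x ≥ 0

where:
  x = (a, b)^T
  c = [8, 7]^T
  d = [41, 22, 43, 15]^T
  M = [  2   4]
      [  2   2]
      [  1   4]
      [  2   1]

Evaluate the objective at each vertex of the feasible region:
  z(0, 0) = 0
  z(7.5, 0) = 60
  z(4, 7) = 81  ←
  z(1.5, 9.5) = 78.5
  z(0, 10.25) = 71.75
The maximum is at a = 4, b = 7.

a = 4, b = 7, z = 81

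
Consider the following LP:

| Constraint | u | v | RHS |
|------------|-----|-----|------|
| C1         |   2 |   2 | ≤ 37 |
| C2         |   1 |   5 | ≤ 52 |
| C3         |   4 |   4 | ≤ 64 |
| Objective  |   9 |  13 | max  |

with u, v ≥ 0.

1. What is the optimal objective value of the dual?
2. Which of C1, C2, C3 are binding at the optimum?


1. 180
2. C2, C3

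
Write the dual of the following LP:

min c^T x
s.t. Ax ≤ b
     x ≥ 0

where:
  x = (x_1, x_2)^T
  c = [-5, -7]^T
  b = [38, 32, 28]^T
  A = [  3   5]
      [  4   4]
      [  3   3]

Primal min cᵀx s.t. Ax ≤ b, x ≥ 0  →  Dual max −bᵀy s.t. Aᵀy ≥ −c, y ≥ 0.

Maximize: z = -38y1 - 32y2 - 28y3

Subject to:
  3y1 + 4y2 + 3y3 ≥ 5
  5y1 + 4y2 + 3y3 ≥ 7
  y1, y2, y3 ≥ 0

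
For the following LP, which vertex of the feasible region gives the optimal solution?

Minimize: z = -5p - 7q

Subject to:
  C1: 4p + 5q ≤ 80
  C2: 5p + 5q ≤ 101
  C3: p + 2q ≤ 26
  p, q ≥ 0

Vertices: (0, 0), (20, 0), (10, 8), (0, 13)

Evaluate the objective at each vertex of the feasible region:
  z(0, 0) = 0
  z(20, 0) = -100
  z(10, 8) = -106  ←
  z(0, 13) = -91
The minimum is at p = 10, q = 8.

(10, 8)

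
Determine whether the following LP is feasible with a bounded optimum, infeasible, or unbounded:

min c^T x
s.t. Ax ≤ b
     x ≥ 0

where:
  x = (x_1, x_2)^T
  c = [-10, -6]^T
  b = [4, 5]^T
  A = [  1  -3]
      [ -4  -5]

Unbounded (objective can decrease without bound)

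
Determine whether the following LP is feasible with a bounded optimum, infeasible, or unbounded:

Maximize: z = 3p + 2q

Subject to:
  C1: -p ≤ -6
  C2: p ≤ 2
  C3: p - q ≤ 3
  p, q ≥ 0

Infeasible (no feasible solution exists)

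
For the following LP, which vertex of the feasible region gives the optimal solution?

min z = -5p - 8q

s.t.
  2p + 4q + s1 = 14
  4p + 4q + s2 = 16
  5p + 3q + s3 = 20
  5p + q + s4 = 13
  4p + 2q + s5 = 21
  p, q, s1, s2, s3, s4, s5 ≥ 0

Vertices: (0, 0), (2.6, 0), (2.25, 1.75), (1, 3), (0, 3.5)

Evaluate the objective at each vertex of the feasible region:
  z(0, 0) = 0
  z(2.6, 0) = -13
  z(2.25, 1.75) = -25.25
  z(1, 3) = -29  ←
  z(0, 3.5) = -28
The minimum is at p = 1, q = 3.

(1, 3)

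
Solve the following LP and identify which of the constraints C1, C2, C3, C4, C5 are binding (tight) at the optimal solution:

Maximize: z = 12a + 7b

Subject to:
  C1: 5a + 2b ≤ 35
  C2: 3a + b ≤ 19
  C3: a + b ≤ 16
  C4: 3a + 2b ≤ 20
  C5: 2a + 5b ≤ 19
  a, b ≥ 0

At a = 6, b = 1, compute slack b - a·x for each constraint:
  C1: 35 − 32 = 3  (slack)
  C2: 19 − 19 = 0  (binding)
  C3: 16 − 7 = 9  (slack)
  C4: 20 − 20 = 0  (binding)
  C5: 19 − 17 = 2  (slack)

Optimal: a = 6, b = 1
Binding: C2, C4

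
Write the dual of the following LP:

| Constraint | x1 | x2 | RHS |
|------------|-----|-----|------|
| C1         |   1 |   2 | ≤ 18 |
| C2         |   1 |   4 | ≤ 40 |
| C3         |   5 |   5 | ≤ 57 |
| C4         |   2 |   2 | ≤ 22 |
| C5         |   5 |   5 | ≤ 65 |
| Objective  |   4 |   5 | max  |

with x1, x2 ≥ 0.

Primal max cᵀx s.t. Ax ≤ b, x ≥ 0  →  Dual min bᵀy s.t. Aᵀy ≥ c, y ≥ 0.

Minimize: z = 18y1 + 40y2 + 57y3 + 22y4 + 65y5

Subject to:
  y1 + y2 + 5y3 + 2y4 + 5y5 ≥ 4
  2y1 + 4y2 + 5y3 + 2y4 + 5y5 ≥ 5
  y1, y2, y3, y4, y5 ≥ 0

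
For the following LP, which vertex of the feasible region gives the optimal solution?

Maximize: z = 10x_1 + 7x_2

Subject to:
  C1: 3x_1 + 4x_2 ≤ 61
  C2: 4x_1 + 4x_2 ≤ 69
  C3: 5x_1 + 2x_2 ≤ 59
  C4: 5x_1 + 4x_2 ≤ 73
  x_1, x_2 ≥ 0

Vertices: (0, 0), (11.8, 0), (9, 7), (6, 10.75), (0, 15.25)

Evaluate the objective at each vertex of the feasible region:
  z(0, 0) = 0
  z(11.8, 0) = 118
  z(9, 7) = 139  ←
  z(6, 10.75) = 135.2
  z(0, 15.25) = 106.8
The maximum is at x_1 = 9, x_2 = 7.

(9, 7)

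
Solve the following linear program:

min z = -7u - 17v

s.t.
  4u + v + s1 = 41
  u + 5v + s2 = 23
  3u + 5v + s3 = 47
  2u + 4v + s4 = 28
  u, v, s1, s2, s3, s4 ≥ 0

Evaluate the objective at each vertex of the feasible region:
  z(0, 0) = 0
  z(10.25, 0) = -71.75
  z(9.714, 2.143) = -104.4
  z(8, 3) = -107  ←
  z(0, 4.6) = -78.2
The minimum is at u = 8, v = 3.

u = 8, v = 3, z = -107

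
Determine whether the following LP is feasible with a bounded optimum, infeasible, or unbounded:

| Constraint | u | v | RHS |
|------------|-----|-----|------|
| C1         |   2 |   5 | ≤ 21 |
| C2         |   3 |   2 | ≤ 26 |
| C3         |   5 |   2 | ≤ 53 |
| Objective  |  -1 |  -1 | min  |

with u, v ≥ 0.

Feasible with a bounded optimal solution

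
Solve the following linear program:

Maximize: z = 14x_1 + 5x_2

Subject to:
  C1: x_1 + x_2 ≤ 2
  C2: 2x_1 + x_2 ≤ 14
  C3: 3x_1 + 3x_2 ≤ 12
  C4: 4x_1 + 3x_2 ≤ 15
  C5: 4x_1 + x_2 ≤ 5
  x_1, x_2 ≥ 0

Evaluate the objective at each vertex of the feasible region:
  z(0, 0) = 0
  z(1.25, 0) = 17.5
  z(1, 1) = 19  ←
  z(0, 2) = 10
The maximum is at x_1 = 1, x_2 = 1.

x_1 = 1, x_2 = 1, z = 19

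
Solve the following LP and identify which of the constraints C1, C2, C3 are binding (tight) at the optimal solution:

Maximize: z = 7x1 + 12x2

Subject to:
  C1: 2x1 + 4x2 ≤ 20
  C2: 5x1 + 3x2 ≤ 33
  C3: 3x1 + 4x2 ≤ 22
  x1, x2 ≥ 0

At x1 = 2, x2 = 4, compute slack b - a·x for each constraint:
  C1: 20 − 20 = 0  (binding)
  C2: 33 − 22 = 11  (slack)
  C3: 22 − 22 = 0  (binding)

Optimal: x1 = 2, x2 = 4
Binding: C1, C3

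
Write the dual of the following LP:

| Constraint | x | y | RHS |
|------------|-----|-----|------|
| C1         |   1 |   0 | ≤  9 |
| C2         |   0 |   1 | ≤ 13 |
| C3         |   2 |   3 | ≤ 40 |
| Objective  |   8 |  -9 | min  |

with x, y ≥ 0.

Primal min cᵀx s.t. Ax ≤ b, x ≥ 0  →  Dual max −bᵀy s.t. Aᵀy ≥ −c, y ≥ 0.

Maximize: z = -9y1 - 13y2 - 40y3

Subject to:
  y1 + 2y3 ≥ -8
  y2 + 3y3 ≥ 9
  y1, y2, y3 ≥ 0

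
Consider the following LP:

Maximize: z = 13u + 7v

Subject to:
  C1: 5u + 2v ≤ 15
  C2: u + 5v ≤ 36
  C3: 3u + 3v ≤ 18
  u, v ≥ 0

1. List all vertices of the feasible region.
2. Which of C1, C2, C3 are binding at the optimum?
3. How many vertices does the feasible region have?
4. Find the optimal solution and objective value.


1. (0, 0), (3, 0), (1, 5), (0, 6)
2. C1, C3
3. 4
4. u = 1, v = 5, z = 48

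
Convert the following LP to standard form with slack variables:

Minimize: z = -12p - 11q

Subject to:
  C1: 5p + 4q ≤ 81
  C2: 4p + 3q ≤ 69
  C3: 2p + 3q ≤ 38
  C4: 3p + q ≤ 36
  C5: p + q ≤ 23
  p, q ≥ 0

min z = -12p - 11q

s.t.
  5p + 4q + s1 = 81
  4p + 3q + s2 = 69
  2p + 3q + s3 = 38
  3p + q + s4 = 36
  p + q + s5 = 23
  p, q, s1, s2, s3, s4, s5 ≥ 0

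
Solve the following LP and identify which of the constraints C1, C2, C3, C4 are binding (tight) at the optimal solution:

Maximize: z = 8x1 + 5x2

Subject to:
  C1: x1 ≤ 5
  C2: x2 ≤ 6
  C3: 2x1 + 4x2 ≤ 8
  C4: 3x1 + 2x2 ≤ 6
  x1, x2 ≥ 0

At x1 = 2, x2 = 0, compute slack b - a·x for each constraint:
  C1: 5 − 2 = 3  (slack)
  C2: 6 − 0 = 6  (slack)
  C3: 8 − 4 = 4  (slack)
  C4: 6 − 6 = 0  (binding)

Optimal: x1 = 2, x2 = 0
Binding: C4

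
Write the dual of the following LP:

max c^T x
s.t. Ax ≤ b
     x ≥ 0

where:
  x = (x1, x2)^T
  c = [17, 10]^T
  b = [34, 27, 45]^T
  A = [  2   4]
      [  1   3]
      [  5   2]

Primal max cᵀx s.t. Ax ≤ b, x ≥ 0  →  Dual min bᵀy s.t. Aᵀy ≥ c, y ≥ 0.

Minimize: z = 34y1 + 27y2 + 45y3

Subject to:
  2y1 + y2 + 5y3 ≥ 17
  4y1 + 3y2 + 2y3 ≥ 10
  y1, y2, y3 ≥ 0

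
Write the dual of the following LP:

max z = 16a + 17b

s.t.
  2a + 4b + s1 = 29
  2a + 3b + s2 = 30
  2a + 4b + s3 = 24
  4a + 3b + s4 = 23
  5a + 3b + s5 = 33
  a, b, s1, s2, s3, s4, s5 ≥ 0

Primal max cᵀx s.t. Ax ≤ b, x ≥ 0  →  Dual min bᵀy s.t. Aᵀy ≥ c, y ≥ 0.

Minimize: z = 29y1 + 30y2 + 24y3 + 23y4 + 33y5

Subject to:
  2y1 + 2y2 + 2y3 + 4y4 + 5y5 ≥ 16
  4y1 + 3y2 + 4y3 + 3y4 + 3y5 ≥ 17
  y1, y2, y3, y4, y5 ≥ 0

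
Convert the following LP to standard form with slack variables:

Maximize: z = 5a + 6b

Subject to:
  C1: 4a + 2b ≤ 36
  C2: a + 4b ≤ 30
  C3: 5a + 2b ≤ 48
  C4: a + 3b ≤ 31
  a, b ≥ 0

max z = 5a + 6b

s.t.
  4a + 2b + s1 = 36
  a + 4b + s2 = 30
  5a + 2b + s3 = 48
  a + 3b + s4 = 31
  a, b, s1, s2, s3, s4 ≥ 0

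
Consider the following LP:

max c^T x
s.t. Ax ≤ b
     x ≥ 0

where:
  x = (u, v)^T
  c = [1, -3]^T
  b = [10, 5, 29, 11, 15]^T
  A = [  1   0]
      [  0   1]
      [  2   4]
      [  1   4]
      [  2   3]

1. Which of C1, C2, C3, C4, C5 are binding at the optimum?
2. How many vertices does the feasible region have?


1. C5
2. 4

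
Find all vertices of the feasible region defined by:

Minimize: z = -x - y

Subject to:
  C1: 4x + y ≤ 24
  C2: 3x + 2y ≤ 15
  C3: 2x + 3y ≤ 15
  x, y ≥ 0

(0, 0), (5, 0), (3, 3), (0, 5)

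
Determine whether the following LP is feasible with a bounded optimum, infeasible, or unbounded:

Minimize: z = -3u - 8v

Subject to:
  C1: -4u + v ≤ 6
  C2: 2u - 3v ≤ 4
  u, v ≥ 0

Unbounded (objective can decrease without bound)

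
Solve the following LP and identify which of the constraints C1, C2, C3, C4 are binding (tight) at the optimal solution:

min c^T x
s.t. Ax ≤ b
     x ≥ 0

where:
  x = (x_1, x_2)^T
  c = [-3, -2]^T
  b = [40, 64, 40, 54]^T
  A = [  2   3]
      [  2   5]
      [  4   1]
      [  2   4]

At x_1 = 8, x_2 = 8, compute slack b - a·x for each constraint:
  C1: 40 − 40 = 0  (binding)
  C2: 64 − 56 = 8  (slack)
  C3: 40 − 40 = 0  (binding)
  C4: 54 − 48 = 6  (slack)

Optimal: x_1 = 8, x_2 = 8
Binding: C1, C3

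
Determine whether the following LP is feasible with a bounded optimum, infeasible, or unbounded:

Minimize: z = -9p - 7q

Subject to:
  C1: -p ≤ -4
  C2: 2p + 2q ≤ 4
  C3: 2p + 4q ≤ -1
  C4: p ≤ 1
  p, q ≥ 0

Infeasible (no feasible solution exists)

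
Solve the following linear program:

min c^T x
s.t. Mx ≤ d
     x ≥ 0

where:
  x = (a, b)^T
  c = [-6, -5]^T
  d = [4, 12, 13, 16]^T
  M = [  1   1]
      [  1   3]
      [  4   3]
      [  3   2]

Evaluate the objective at each vertex of the feasible region:
  z(0, 0) = 0
  z(3.25, 0) = -19.5
  z(1, 3) = -21  ←
  z(0, 4) = -20
The minimum is at a = 1, b = 3.

a = 1, b = 3, z = -21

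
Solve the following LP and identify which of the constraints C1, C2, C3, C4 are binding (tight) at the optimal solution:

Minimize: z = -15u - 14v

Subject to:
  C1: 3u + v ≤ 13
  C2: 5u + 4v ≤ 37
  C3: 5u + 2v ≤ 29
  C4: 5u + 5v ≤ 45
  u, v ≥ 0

At u = 1, v = 8, compute slack b - a·x for each constraint:
  C1: 13 − 11 = 2  (slack)
  C2: 37 − 37 = 0  (binding)
  C3: 29 − 21 = 8  (slack)
  C4: 45 − 45 = 0  (binding)

Optimal: u = 1, v = 8
Binding: C2, C4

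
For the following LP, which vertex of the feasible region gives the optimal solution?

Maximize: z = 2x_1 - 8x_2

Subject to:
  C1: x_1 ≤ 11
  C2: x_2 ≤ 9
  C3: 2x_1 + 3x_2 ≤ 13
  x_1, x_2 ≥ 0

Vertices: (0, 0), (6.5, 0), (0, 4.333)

Evaluate the objective at each vertex of the feasible region:
  z(0, 0) = 0
  z(6.5, 0) = 13  ←
  z(0, 4.333) = -34.67
The maximum is at x_1 = 6.5, x_2 = 0.

(6.5, 0)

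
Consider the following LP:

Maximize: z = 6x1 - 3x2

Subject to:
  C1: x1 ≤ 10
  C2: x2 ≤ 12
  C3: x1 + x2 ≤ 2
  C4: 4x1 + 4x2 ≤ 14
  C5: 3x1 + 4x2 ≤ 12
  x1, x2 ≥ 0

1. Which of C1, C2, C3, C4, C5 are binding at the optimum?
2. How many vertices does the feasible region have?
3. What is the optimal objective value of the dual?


1. C3
2. 3
3. 12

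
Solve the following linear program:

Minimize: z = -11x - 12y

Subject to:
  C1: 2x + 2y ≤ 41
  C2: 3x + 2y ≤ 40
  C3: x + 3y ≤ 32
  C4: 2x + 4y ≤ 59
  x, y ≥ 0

Evaluate the objective at each vertex of the feasible region:
  z(0, 0) = 0
  z(13.33, 0) = -146.7
  z(8, 8) = -184  ←
  z(0, 10.67) = -128
The minimum is at x = 8, y = 8.

x = 8, y = 8, z = -184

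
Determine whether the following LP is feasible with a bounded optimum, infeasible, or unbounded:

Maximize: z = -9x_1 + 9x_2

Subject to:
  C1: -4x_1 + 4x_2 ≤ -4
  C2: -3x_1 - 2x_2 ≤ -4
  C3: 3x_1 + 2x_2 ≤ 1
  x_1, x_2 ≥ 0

Infeasible (no feasible solution exists)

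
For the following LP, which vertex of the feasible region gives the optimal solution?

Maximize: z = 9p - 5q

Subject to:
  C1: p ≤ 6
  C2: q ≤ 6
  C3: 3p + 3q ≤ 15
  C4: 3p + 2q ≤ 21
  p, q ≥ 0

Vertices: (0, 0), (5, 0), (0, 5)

Evaluate the objective at each vertex of the feasible region:
  z(0, 0) = 0
  z(5, 0) = 45  ←
  z(0, 5) = -25
The maximum is at p = 5, q = 0.

(5, 0)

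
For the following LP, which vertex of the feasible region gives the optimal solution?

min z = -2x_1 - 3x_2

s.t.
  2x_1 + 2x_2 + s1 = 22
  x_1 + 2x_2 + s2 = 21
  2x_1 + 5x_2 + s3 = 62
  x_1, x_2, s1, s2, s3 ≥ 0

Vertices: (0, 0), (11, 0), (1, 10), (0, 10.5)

Evaluate the objective at each vertex of the feasible region:
  z(0, 0) = 0
  z(11, 0) = -22
  z(1, 10) = -32  ←
  z(0, 10.5) = -31.5
The minimum is at x_1 = 1, x_2 = 10.

(1, 10)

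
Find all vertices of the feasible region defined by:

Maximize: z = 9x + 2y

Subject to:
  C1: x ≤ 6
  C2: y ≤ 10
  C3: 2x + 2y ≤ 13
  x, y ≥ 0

(0, 0), (6, 0), (6, 0.5), (0, 6.5)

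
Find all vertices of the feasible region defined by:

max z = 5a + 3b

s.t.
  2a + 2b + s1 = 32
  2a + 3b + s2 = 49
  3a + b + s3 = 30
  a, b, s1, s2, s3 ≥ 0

(0, 0), (10, 0), (7, 9), (0, 16)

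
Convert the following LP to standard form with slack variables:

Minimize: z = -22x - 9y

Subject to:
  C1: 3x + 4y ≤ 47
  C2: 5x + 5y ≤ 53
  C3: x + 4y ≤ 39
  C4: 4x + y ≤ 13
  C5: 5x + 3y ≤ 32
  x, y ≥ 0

min z = -22x - 9y

s.t.
  3x + 4y + s1 = 47
  5x + 5y + s2 = 53
  x + 4y + s3 = 39
  4x + y + s4 = 13
  5x + 3y + s5 = 32
  x, y, s1, s2, s3, s4, s5 ≥ 0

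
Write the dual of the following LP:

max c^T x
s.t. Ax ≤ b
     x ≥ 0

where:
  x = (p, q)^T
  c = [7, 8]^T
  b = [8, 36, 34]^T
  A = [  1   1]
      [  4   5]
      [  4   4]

Primal max cᵀx s.t. Ax ≤ b, x ≥ 0  →  Dual min bᵀy s.t. Aᵀy ≥ c, y ≥ 0.

Minimize: z = 8y1 + 36y2 + 34y3

Subject to:
  y1 + 4y2 + 4y3 ≥ 7
  y1 + 5y2 + 4y3 ≥ 8
  y1, y2, y3 ≥ 0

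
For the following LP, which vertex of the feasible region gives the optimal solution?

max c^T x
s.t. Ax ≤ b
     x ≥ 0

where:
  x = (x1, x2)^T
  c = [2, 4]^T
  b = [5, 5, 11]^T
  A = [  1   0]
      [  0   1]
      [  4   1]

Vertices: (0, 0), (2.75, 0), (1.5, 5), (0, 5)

Evaluate the objective at each vertex of the feasible region:
  z(0, 0) = 0
  z(2.75, 0) = 5.5
  z(1.5, 5) = 23  ←
  z(0, 5) = 20
The maximum is at x1 = 1.5, x2 = 5.

(1.5, 5)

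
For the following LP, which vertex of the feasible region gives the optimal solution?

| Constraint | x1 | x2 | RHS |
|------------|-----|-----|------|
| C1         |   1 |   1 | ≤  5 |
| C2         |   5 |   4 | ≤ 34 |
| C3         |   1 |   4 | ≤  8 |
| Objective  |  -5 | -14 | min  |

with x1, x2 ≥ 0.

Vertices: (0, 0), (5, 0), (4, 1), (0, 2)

Evaluate the objective at each vertex of the feasible region:
  z(0, 0) = 0
  z(5, 0) = -25
  z(4, 1) = -34  ←
  z(0, 2) = -28
The minimum is at x1 = 4, x2 = 1.

(4, 1)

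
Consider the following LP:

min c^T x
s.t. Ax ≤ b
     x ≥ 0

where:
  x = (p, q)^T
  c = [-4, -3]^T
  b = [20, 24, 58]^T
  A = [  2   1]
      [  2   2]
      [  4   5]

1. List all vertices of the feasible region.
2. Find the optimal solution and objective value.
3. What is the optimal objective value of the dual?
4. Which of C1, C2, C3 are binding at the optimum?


1. (0, 0), (10, 0), (8, 4), (2, 10), (0, 11.6)
2. p = 8, q = 4, z = -44
3. -44
4. C1, C2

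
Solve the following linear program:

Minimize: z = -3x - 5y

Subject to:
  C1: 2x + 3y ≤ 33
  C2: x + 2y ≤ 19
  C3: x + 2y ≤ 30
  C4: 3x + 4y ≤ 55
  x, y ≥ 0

Evaluate the objective at each vertex of the feasible region:
  z(0, 0) = 0
  z(16.5, 0) = -49.5
  z(9, 5) = -52  ←
  z(0, 9.5) = -47.5
The minimum is at x = 9, y = 5.

x = 9, y = 5, z = -52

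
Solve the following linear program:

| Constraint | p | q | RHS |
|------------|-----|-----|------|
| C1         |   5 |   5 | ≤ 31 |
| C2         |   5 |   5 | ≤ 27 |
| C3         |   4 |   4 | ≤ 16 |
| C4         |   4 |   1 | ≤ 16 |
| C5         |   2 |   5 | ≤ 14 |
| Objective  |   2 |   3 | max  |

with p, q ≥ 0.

Evaluate the objective at each vertex of the feasible region:
  z(0, 0) = 0
  z(4, 0) = 8
  z(2, 2) = 10  ←
  z(0, 2.8) = 8.4
The maximum is at p = 2, q = 2.

p = 2, q = 2, z = 10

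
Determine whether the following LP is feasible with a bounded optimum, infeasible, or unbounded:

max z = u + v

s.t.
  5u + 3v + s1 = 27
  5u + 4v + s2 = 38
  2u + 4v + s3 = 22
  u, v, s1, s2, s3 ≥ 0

Feasible with a bounded optimal solution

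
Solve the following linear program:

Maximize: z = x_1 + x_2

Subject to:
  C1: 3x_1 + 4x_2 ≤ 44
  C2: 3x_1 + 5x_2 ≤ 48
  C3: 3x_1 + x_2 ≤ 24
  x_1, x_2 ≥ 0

Evaluate the objective at each vertex of the feasible region:
  z(0, 0) = 0
  z(8, 0) = 8
  z(6, 6) = 12  ←
  z(0, 9.6) = 9.6
The maximum is at x_1 = 6, x_2 = 6.

x_1 = 6, x_2 = 6, z = 12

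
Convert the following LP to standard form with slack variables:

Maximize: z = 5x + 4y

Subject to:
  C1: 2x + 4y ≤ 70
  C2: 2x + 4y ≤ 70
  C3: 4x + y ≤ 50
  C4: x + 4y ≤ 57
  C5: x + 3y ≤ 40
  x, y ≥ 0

max z = 5x + 4y

s.t.
  2x + 4y + s1 = 70
  2x + 4y + s2 = 70
  4x + y + s3 = 50
  x + 4y + s4 = 57
  x + 3y + s5 = 40
  x, y, s1, s2, s3, s4, s5 ≥ 0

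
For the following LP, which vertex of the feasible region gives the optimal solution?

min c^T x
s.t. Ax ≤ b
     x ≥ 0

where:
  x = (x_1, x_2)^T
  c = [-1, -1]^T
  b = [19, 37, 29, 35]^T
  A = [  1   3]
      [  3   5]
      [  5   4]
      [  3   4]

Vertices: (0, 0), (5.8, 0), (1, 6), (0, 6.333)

Evaluate the objective at each vertex of the feasible region:
  z(0, 0) = 0
  z(5.8, 0) = -5.8
  z(1, 6) = -7  ←
  z(0, 6.333) = -6.333
The minimum is at x_1 = 1, x_2 = 6.

(1, 6)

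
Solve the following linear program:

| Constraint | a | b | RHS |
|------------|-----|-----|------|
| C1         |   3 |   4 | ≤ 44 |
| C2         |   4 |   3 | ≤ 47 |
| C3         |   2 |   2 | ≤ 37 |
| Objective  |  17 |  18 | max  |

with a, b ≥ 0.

Evaluate the objective at each vertex of the feasible region:
  z(0, 0) = 0
  z(11.75, 0) = 199.8
  z(8, 5) = 226  ←
  z(0, 11) = 198
The maximum is at a = 8, b = 5.

a = 8, b = 5, z = 226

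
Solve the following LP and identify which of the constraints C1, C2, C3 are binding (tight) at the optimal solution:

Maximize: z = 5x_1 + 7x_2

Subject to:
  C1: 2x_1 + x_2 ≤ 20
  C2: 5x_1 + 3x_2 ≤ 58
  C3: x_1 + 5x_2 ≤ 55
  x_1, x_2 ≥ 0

At x_1 = 5, x_2 = 10, compute slack b - a·x for each constraint:
  C1: 20 − 20 = 0  (binding)
  C2: 58 − 55 = 3  (slack)
  C3: 55 − 55 = 0  (binding)

Optimal: x_1 = 5, x_2 = 10
Binding: C1, C3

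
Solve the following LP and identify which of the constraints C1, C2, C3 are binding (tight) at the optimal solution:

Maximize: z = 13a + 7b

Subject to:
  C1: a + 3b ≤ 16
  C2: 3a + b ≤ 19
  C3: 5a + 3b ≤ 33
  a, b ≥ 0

At a = 6, b = 1, compute slack b - a·x for each constraint:
  C1: 16 − 9 = 7  (slack)
  C2: 19 − 19 = 0  (binding)
  C3: 33 − 33 = 0  (binding)

Optimal: a = 6, b = 1
Binding: C2, C3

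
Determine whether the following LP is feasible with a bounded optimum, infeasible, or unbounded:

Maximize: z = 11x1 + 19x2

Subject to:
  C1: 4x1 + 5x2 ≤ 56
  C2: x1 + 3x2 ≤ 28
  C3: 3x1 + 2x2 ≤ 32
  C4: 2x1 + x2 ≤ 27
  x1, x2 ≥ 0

Feasible with a bounded optimal solution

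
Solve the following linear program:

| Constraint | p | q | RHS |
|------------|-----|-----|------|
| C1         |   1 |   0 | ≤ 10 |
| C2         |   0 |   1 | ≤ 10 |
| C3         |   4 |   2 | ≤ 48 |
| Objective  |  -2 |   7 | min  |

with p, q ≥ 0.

Evaluate the objective at each vertex of the feasible region:
  z(0, 0) = 0
  z(10, 0) = -20  ←
  z(10, 4) = 8
  z(7, 10) = 56
  z(0, 10) = 70
The minimum is at p = 10, q = 0.

p = 10, q = 0, z = -20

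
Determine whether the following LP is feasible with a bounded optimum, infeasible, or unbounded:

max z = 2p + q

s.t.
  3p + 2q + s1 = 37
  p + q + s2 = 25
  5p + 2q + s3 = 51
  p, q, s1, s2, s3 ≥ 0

Feasible with a bounded optimal solution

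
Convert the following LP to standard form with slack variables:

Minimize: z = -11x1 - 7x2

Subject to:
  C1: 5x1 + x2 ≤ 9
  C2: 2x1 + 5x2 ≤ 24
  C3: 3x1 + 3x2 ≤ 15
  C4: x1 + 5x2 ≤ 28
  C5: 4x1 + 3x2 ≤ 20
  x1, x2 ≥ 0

min z = -11x1 - 7x2

s.t.
  5x1 + x2 + s1 = 9
  2x1 + 5x2 + s2 = 24
  3x1 + 3x2 + s3 = 15
  x1 + 5x2 + s4 = 28
  4x1 + 3x2 + s5 = 20
  x1, x2, s1, s2, s3, s4, s5 ≥ 0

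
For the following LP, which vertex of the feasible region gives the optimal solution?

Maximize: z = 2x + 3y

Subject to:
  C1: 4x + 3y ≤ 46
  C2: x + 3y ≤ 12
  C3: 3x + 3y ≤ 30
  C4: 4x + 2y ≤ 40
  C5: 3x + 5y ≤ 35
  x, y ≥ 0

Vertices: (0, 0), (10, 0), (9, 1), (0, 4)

Evaluate the objective at each vertex of the feasible region:
  z(0, 0) = 0
  z(10, 0) = 20
  z(9, 1) = 21  ←
  z(0, 4) = 12
The maximum is at x = 9, y = 1.

(9, 1)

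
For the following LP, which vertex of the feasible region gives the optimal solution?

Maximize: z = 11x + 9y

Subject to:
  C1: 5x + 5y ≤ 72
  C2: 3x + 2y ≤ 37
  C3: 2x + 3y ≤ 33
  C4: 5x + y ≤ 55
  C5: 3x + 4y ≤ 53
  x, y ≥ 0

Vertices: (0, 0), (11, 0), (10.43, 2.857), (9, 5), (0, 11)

Evaluate the objective at each vertex of the feasible region:
  z(0, 0) = 0
  z(11, 0) = 121
  z(10.43, 2.857) = 140.4
  z(9, 5) = 144  ←
  z(0, 11) = 99
The maximum is at x = 9, y = 5.

(9, 5)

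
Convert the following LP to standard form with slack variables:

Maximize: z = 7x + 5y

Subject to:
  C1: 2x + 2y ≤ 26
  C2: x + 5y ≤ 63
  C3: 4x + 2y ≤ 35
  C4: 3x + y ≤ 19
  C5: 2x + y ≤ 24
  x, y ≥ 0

max z = 7x + 5y

s.t.
  2x + 2y + s1 = 26
  x + 5y + s2 = 63
  4x + 2y + s3 = 35
  3x + y + s4 = 19
  2x + y + s5 = 24
  x, y, s1, s2, s3, s4, s5 ≥ 0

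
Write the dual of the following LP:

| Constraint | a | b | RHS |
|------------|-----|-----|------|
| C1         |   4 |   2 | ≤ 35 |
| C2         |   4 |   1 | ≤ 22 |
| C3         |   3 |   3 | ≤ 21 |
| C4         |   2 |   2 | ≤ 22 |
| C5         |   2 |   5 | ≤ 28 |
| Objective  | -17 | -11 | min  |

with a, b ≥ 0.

Primal min cᵀx s.t. Ax ≤ b, x ≥ 0  →  Dual max −bᵀy s.t. Aᵀy ≥ −c, y ≥ 0.

Maximize: z = -35y1 - 22y2 - 21y3 - 22y4 - 28y5

Subject to:
  4y1 + 4y2 + 3y3 + 2y4 + 2y5 ≥ 17
  2y1 + y2 + 3y3 + 2y4 + 5y5 ≥ 11
  y1, y2, y3, y4, y5 ≥ 0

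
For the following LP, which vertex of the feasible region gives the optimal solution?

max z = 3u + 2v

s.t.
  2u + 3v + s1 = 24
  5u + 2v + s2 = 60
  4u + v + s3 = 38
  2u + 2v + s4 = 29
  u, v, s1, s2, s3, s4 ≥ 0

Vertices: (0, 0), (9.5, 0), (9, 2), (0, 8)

Evaluate the objective at each vertex of the feasible region:
  z(0, 0) = 0
  z(9.5, 0) = 28.5
  z(9, 2) = 31  ←
  z(0, 8) = 16
The maximum is at u = 9, v = 2.

(9, 2)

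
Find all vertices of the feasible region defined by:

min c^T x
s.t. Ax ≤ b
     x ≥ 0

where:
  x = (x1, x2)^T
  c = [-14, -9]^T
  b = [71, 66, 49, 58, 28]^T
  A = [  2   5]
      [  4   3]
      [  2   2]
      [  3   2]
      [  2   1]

(0, 0), (14, 0), (9, 10), (8.357, 10.86), (0, 14.2)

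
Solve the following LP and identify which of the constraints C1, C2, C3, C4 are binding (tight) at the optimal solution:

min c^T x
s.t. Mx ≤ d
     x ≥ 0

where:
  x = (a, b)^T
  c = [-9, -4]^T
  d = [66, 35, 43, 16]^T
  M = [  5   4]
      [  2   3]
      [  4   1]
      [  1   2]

At a = 10, b = 3, compute slack b - a·x for each constraint:
  C1: 66 − 62 = 4  (slack)
  C2: 35 − 29 = 6  (slack)
  C3: 43 − 43 = 0  (binding)
  C4: 16 − 16 = 0  (binding)

Optimal: a = 10, b = 3
Binding: C3, C4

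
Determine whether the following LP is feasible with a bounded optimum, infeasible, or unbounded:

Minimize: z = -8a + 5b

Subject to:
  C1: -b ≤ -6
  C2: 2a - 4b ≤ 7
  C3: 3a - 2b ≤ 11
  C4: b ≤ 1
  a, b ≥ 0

Infeasible (no feasible solution exists)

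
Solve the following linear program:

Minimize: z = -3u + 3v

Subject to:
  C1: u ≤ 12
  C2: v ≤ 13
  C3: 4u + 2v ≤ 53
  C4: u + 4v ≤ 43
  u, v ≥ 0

Evaluate the objective at each vertex of the feasible region:
  z(0, 0) = 0
  z(12, 0) = -36  ←
  z(12, 2.5) = -28.5
  z(9, 8.5) = -1.5
  z(0, 10.75) = 32.25
The minimum is at u = 12, v = 0.

u = 12, v = 0, z = -36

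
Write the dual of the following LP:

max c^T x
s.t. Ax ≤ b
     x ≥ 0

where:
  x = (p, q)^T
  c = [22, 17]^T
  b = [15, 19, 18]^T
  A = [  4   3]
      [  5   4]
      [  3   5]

Primal max cᵀx s.t. Ax ≤ b, x ≥ 0  →  Dual min bᵀy s.t. Aᵀy ≥ c, y ≥ 0.

Minimize: z = 15y1 + 19y2 + 18y3

Subject to:
  4y1 + 5y2 + 3y3 ≥ 22
  3y1 + 4y2 + 5y3 ≥ 17
  y1, y2, y3 ≥ 0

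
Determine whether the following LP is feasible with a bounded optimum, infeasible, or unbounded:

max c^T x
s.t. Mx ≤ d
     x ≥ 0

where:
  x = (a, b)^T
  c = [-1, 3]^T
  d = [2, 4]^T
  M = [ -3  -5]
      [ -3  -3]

Unbounded (objective can increase without bound)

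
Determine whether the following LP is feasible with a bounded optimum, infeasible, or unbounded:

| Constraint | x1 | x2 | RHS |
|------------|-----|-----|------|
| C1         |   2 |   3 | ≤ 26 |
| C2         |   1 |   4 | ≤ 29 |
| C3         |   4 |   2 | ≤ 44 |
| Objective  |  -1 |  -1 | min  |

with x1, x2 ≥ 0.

Feasible with a bounded optimal solution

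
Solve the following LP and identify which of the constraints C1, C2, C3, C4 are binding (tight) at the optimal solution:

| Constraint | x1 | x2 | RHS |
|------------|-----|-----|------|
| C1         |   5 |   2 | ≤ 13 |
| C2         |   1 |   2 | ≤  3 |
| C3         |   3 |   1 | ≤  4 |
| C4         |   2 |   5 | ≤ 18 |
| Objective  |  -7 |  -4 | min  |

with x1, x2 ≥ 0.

At x1 = 1, x2 = 1, compute slack b - a·x for each constraint:
  C1: 13 − 7 = 6  (slack)
  C2: 3 − 3 = 0  (binding)
  C3: 4 − 4 = 0  (binding)
  C4: 18 − 7 = 11  (slack)

Optimal: x1 = 1, x2 = 1
Binding: C2, C3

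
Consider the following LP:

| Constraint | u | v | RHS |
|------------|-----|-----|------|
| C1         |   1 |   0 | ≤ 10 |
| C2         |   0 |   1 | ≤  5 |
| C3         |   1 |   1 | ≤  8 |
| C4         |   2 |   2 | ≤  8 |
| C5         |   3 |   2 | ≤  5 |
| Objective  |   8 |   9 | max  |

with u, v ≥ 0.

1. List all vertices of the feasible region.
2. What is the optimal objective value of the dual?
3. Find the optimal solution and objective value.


1. (0, 0), (1.667, 0), (0, 2.5)
2. 22.5
3. u = 0, v = 2.5, z = 22.5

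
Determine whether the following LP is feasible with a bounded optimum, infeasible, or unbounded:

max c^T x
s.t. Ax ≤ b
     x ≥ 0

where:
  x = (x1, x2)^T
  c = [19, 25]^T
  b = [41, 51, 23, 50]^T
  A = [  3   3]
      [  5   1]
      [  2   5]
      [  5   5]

Feasible with a bounded optimal solution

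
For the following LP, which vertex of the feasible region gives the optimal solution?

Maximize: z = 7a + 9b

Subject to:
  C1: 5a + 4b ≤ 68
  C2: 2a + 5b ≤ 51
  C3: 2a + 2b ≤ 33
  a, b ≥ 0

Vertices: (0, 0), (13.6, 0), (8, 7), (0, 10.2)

Evaluate the objective at each vertex of the feasible region:
  z(0, 0) = 0
  z(13.6, 0) = 95.2
  z(8, 7) = 119  ←
  z(0, 10.2) = 91.8
The maximum is at a = 8, b = 7.

(8, 7)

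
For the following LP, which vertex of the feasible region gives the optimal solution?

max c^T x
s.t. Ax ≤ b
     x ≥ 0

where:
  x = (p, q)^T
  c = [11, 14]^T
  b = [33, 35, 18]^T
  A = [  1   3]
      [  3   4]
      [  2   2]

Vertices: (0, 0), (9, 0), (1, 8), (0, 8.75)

Evaluate the objective at each vertex of the feasible region:
  z(0, 0) = 0
  z(9, 0) = 99
  z(1, 8) = 123  ←
  z(0, 8.75) = 122.5
The maximum is at p = 1, q = 8.

(1, 8)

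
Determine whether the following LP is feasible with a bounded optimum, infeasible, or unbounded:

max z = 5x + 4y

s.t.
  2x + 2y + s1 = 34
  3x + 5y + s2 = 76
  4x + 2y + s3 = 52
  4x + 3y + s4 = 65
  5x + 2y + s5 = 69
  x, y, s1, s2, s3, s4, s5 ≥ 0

Feasible with a bounded optimal solution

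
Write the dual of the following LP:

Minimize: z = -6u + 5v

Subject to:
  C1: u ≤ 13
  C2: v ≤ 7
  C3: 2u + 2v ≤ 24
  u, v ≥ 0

Primal min cᵀx s.t. Ax ≤ b, x ≥ 0  →  Dual max −bᵀy s.t. Aᵀy ≥ −c, y ≥ 0.

Maximize: z = -13y1 - 7y2 - 24y3

Subject to:
  y1 + 2y3 ≥ 6
  y2 + 2y3 ≥ -5
  y1, y2, y3 ≥ 0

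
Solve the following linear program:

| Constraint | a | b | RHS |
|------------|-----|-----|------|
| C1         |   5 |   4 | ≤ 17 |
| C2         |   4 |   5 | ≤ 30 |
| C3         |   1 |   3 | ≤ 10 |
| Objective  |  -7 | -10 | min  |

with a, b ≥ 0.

Evaluate the objective at each vertex of the feasible region:
  z(0, 0) = 0
  z(3.4, 0) = -23.8
  z(1, 3) = -37  ←
  z(0, 3.333) = -33.33
The minimum is at a = 1, b = 3.

a = 1, b = 3, z = -37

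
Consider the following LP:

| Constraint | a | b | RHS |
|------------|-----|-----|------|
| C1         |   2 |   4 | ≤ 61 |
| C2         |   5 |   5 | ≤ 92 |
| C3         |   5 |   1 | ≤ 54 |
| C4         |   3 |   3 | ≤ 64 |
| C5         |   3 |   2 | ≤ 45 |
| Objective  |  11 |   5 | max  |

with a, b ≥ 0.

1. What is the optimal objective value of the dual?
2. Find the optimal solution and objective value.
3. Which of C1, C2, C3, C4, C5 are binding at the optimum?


1. 144
2. a = 9, b = 9, z = 144
3. C3, C5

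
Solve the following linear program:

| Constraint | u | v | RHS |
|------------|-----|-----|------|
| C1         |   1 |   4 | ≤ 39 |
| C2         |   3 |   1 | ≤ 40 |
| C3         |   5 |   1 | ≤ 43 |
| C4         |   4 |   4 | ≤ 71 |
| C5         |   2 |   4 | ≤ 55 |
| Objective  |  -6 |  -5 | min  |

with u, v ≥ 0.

Evaluate the objective at each vertex of the feasible region:
  z(0, 0) = 0
  z(8.6, 0) = -51.6
  z(7, 8) = -82  ←
  z(0, 9.75) = -48.75
The minimum is at u = 7, v = 8.

u = 7, v = 8, z = -82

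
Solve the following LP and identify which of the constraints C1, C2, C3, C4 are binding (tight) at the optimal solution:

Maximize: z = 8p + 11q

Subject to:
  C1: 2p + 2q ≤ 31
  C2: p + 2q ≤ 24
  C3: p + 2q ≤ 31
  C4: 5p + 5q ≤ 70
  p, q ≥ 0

At p = 4, q = 10, compute slack b - a·x for each constraint:
  C1: 31 − 28 = 3  (slack)
  C2: 24 − 24 = 0  (binding)
  C3: 31 − 24 = 7  (slack)
  C4: 70 − 70 = 0  (binding)

Optimal: p = 4, q = 10
Binding: C2, C4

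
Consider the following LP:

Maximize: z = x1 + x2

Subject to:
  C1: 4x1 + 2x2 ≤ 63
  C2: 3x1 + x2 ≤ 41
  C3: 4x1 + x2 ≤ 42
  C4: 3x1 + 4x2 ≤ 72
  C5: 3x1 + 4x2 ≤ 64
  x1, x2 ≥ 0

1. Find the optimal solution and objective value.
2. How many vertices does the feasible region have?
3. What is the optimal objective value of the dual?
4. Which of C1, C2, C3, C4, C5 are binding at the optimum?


1. x1 = 8, x2 = 10, z = 18
2. 4
3. 18
4. C3, C5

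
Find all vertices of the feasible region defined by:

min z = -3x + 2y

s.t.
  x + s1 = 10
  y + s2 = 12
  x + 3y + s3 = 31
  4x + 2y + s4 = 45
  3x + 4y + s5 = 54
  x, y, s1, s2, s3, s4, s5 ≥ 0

(0, 0), (10, 0), (10, 2.5), (7.3, 7.9), (0, 10.33)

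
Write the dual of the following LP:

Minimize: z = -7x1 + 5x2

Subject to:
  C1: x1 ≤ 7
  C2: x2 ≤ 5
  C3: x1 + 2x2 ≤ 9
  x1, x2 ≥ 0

Primal min cᵀx s.t. Ax ≤ b, x ≥ 0  →  Dual max −bᵀy s.t. Aᵀy ≥ −c, y ≥ 0.

Maximize: z = -7y1 - 5y2 - 9y3

Subject to:
  y1 + y3 ≥ 7
  y2 + 2y3 ≥ -5
  y1, y2, y3 ≥ 0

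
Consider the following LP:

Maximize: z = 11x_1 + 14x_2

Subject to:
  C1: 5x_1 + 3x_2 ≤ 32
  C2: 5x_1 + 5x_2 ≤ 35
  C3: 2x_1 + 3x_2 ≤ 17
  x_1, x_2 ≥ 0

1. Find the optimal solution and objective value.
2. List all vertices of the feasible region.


1. x_1 = 4, x_2 = 3, z = 86
2. (0, 0), (6.4, 0), (5.5, 1.5), (4, 3), (0, 5.667)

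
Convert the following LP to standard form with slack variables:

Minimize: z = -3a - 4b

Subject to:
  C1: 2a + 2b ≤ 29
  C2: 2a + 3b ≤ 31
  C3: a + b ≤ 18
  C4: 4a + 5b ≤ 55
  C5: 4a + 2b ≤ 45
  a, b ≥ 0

min z = -3a - 4b

s.t.
  2a + 2b + s1 = 29
  2a + 3b + s2 = 31
  a + b + s3 = 18
  4a + 5b + s4 = 55
  4a + 2b + s5 = 45
  a, b, s1, s2, s3, s4, s5 ≥ 0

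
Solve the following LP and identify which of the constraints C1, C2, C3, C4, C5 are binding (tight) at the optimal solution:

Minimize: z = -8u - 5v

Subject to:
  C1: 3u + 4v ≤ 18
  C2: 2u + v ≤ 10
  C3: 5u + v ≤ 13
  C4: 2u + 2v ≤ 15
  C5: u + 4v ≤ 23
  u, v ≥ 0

At u = 2, v = 3, compute slack b - a·x for each constraint:
  C1: 18 − 18 = 0  (binding)
  C2: 10 − 7 = 3  (slack)
  C3: 13 − 13 = 0  (binding)
  C4: 15 − 10 = 5  (slack)
  C5: 23 − 14 = 9  (slack)

Optimal: u = 2, v = 3
Binding: C1, C3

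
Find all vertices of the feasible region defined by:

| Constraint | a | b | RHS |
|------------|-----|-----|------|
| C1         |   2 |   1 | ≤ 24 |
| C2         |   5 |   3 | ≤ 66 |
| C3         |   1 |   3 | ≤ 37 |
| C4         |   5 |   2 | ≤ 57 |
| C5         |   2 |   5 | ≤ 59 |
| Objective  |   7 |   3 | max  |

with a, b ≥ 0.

(0, 0), (11.4, 0), (9, 6), (7.625, 8.75), (0, 11.8)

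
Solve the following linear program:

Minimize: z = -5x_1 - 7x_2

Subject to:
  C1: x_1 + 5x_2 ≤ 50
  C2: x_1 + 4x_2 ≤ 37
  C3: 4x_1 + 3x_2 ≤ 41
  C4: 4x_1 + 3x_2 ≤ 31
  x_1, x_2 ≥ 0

Evaluate the objective at each vertex of the feasible region:
  z(0, 0) = 0
  z(7.75, 0) = -38.75
  z(1, 9) = -68  ←
  z(0, 9.25) = -64.75
The minimum is at x_1 = 1, x_2 = 9.

x_1 = 1, x_2 = 9, z = -68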